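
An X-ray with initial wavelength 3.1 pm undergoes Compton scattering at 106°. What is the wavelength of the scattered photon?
6.1951 pm

Using the Compton scattering formula:
λ' = λ + Δλ = λ + λ_C(1 - cos θ)

Given:
- Initial wavelength λ = 3.1 pm
- Scattering angle θ = 106°
- Compton wavelength λ_C ≈ 2.4263 pm

Calculate the shift:
Δλ = 2.4263 × (1 - cos(106°))
Δλ = 2.4263 × 1.2756
Δλ = 3.0951 pm

Final wavelength:
λ' = 3.1 + 3.0951 = 6.1951 pm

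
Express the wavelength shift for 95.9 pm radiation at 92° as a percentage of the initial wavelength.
2.6183%

Calculate the Compton shift:
Δλ = λ_C(1 - cos(92°))
Δλ = 2.4263 × (1 - cos(92°))
Δλ = 2.4263 × 1.0349
Δλ = 2.5110 pm

Percentage change:
(Δλ/λ₀) × 100 = (2.5110/95.9) × 100
= 2.6183%

(Intermediate values are shown rounded; full precision is carried through to the final answer.)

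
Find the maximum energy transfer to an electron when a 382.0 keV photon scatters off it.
228.9006 keV

Maximum energy transfer occurs at θ = 180° (backscattering).

Initial photon: E₀ = 382.0 keV → λ₀ = 3.2457 pm

Maximum Compton shift (at 180°):
Δλ_max = 2λ_C = 2 × 2.4263 = 4.8526 pm

Final wavelength:
λ' = 3.2457 + 4.8526 = 8.0983 pm

Minimum photon energy (maximum energy to electron):
E'_min = hc/λ' = 153.0994 keV

Maximum electron kinetic energy:
K_max = E₀ - E'_min = 382.0000 - 153.0994 = 228.9006 keV

(Intermediate values are shown rounded; full precision is carried through to the final answer.)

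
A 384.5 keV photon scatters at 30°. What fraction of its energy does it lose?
0.0916 (or 9.16%)

Calculate initial and final photon energies:

Initial: E₀ = 384.5 keV → λ₀ = 3.2246 pm
Compton shift: Δλ = 0.3251 pm
Final wavelength: λ' = 3.5496 pm
Final energy: E' = 349.2886 keV

Fractional energy loss:
(E₀ - E')/E₀ = (384.5000 - 349.2886)/384.5000
= 35.2114/384.5000
= 0.0916
= 9.16%

(Intermediate values are shown rounded; full precision is carried through to the final answer.)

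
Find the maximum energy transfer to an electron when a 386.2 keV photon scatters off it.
232.4304 keV

Maximum energy transfer occurs at θ = 180° (backscattering).

Initial photon: E₀ = 386.2 keV → λ₀ = 3.2104 pm

Maximum Compton shift (at 180°):
Δλ_max = 2λ_C = 2 × 2.4263 = 4.8526 pm

Final wavelength:
λ' = 3.2104 + 4.8526 = 8.0630 pm

Minimum photon energy (maximum energy to electron):
E'_min = hc/λ' = 153.7696 keV

Maximum electron kinetic energy:
K_max = E₀ - E'_min = 386.2000 - 153.7696 = 232.4304 keV

(Intermediate values are shown rounded; full precision is carried through to the final answer.)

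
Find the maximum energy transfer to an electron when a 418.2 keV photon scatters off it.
259.5983 keV

Maximum energy transfer occurs at θ = 180° (backscattering).

Initial photon: E₀ = 418.2 keV → λ₀ = 2.9647 pm

Maximum Compton shift (at 180°):
Δλ_max = 2λ_C = 2 × 2.4263 = 4.8526 pm

Final wavelength:
λ' = 2.9647 + 4.8526 = 7.8173 pm

Minimum photon energy (maximum energy to electron):
E'_min = hc/λ' = 158.6017 keV

Maximum electron kinetic energy:
K_max = E₀ - E'_min = 418.2000 - 158.6017 = 259.5983 keV

(Intermediate values are shown rounded; full precision is carried through to the final answer.)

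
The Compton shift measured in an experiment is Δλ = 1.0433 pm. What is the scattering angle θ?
55.25°

From the Compton formula Δλ = λ_C(1 - cos θ), we can solve for θ:

cos θ = 1 - Δλ/λ_C

Given:
- Δλ = 1.0433 pm
- λ_C = h/(m_e·c) ≈ 2.42631024 pm

cos θ = 1 - 1.0433/2.42631024
cos θ = 1 - 0.429994
cos θ = 0.570006

θ = arccos(0.570006)
θ = 55.25°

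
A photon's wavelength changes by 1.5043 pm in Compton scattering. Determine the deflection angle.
67.67°

From the Compton formula Δλ = λ_C(1 - cos θ), we can solve for θ:

cos θ = 1 - Δλ/λ_C

Given:
- Δλ = 1.5043 pm
- λ_C = h/(m_e·c) ≈ 2.42631024 pm

cos θ = 1 - 1.5043/2.42631024
cos θ = 1 - 0.619995
cos θ = 0.380005

θ = arccos(0.380005)
θ = 67.67°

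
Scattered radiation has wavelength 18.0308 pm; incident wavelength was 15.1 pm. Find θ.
102.00°

First find the wavelength shift:
Δλ = λ' - λ = 18.0308 - 15.1 = 2.9308 pm

Using Δλ = λ_C(1 - cos θ), with λ_C = h/(m_e·c) ≈ 2.42631024 pm:
cos θ = 1 - Δλ/λ_C
cos θ = 1 - 2.9308/2.42631024
cos θ = -0.207925

θ = arccos(-0.207925)
θ = 102.00°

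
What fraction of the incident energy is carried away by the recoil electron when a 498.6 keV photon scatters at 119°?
0.5916 (or 59.16%)

Calculate initial and final photon energies:

Initial: E₀ = 498.6 keV → λ₀ = 2.4866 pm
Compton shift: Δλ = 3.6026 pm
Final wavelength: λ' = 6.0893 pm
Final energy: E' = 203.6114 keV

Fractional energy loss:
(E₀ - E')/E₀ = (498.6000 - 203.6114)/498.6000
= 294.9886/498.6000
= 0.5916
= 59.16%

(Intermediate values are shown rounded; full precision is carried through to the final answer.)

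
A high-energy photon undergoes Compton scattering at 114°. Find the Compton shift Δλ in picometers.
3.4132 pm

Using the Compton scattering formula:
Δλ = λ_C(1 - cos θ)

where λ_C = h/(m_e·c) ≈ 2.4263 pm is the Compton wavelength of an electron.

For θ = 114°:
cos(114°) = -0.4067
1 - cos(114°) = 1.4067

Δλ = 2.4263 × 1.4067
Δλ = 3.4132 pm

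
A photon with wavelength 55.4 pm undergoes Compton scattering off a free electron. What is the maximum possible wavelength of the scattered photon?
60.2526 pm (at θ = 180°)

The Compton shift is Δλ = λ_C(1 − cos θ).

Since cos θ ranges from −1 to 1, the factor (1 − cos θ) ranges from 0 to 2; the maximum shift occurs at θ = 180° (backscattering):
Δλ_max = 2λ_C = 2 × 2.4263 pm = 4.8526 pm

Maximum scattered wavelength:
λ'_max = λ₀ + Δλ_max = 55.4 + 4.8526 = 60.2526 pm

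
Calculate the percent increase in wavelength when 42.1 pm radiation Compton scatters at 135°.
9.8384%

Calculate the Compton shift:
Δλ = λ_C(1 - cos(135°))
Δλ = 2.4263 × (1 - cos(135°))
Δλ = 2.4263 × 1.7071
Δλ = 4.1420 pm

Percentage change:
(Δλ/λ₀) × 100 = (4.1420/42.1) × 100
= 9.8384%

(Intermediate values are shown rounded; full precision is carried through to the final answer.)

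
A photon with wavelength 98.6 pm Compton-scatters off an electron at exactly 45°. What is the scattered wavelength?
99.3106 pm

Using the Compton formula: λ' = λ + λ_C(1 − cos θ)

For θ = 45°, cos θ = √2/2 (exact) ≈ 0.7071, so:
1 − cos 45° = 1 − (√2/2) ≈ 0.2929

Δλ = λ_C × 0.2929 = 2.4263 × 0.2929 = 0.7106 pm

λ' = 98.6 + 0.7106 = 99.3106 pm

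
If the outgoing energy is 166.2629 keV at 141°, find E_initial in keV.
394.2001 keV

Convert final energy to wavelength (hc ≈ 1239.842 keV·pm):
λ' = hc/E' = 1239.842 / 166.2629 = 7.4571 pm

Calculate the Compton shift:
Δλ = λ_C(1 - cos(141°))
Δλ = 2.4263 × (1 - cos(141°))
Δλ = 4.3119 pm

Initial wavelength:
λ = λ' - Δλ = 7.4571 - 4.3119 = 3.1452 pm

Initial energy:
E = hc/λ = 1239.842 / 3.1452 = 394.2001 keV

(Intermediate values are shown rounded; full precision is carried through to the final answer.)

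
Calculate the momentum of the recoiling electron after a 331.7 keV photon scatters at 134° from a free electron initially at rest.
2.4360e-22 kg·m/s

The electron is initially at rest, so by conservation of momentum:
p⃗_e = p⃗₀ − p⃗'  (incident photon momentum minus scattered photon momentum)

Photon momentum magnitudes (p = h/λ = E/c):
λ₀ = hc/E₀ = 3.7378 pm → p₀ = h/λ₀ = 1.7727e-22 kg·m/s
Δλ = λ_C(1 − cos 134°) = 4.1118 pm
λ' = 7.8496 pm → p' = h/λ' = 8.4413e-23 kg·m/s

The scattered photon makes angle θ = 134° with the incident direction, so by the law of cosines:
|p⃗_e|² = p₀² + p'² − 2p₀p'cos θ
|p⃗_e|² = (1.7727e-22)² + (8.4413e-23)² − 2·1.7727e-22·8.4413e-23·cos(134°)
|p⃗_e| = 2.4360e-22 kg·m/s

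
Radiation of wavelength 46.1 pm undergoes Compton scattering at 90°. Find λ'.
48.5263 pm

Using the Compton formula: λ' = λ + λ_C(1 − cos θ)

For θ = 90°, cos θ = 0 (exact) = 0.0000, so:
1 − cos 90° = 1 − (0) = 1.0000

Δλ = λ_C × 1.0000 = 2.4263 × 1.0000 = 2.4263 pm

λ' = 46.1 + 2.4263 = 48.5263 pm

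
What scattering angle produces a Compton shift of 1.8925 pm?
77.29°

From the Compton formula Δλ = λ_C(1 - cos θ), we can solve for θ:

cos θ = 1 - Δλ/λ_C

Given:
- Δλ = 1.8925 pm
- λ_C = h/(m_e·c) ≈ 2.42631024 pm

cos θ = 1 - 1.8925/2.42631024
cos θ = 1 - 0.779991
cos θ = 0.220009

θ = arccos(0.220009)
θ = 77.29°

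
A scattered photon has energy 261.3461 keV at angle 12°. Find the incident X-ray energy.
264.3000 keV

Convert final energy to wavelength (hc ≈ 1239.842 keV·pm):
λ' = hc/E' = 1239.842 / 261.3461 = 4.7441 pm

Calculate the Compton shift:
Δλ = λ_C(1 - cos(12°))
Δλ = 2.4263 × (1 - cos(12°))
Δλ = 0.0530 pm

Initial wavelength:
λ = λ' - Δλ = 4.7441 - 0.0530 = 4.6910 pm

Initial energy:
E = hc/λ = 1239.842 / 4.6910 = 264.3000 keV

(Intermediate values are shown rounded; full precision is carried through to the final answer.)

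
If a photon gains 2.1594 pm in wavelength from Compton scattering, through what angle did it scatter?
83.68°

From the Compton formula Δλ = λ_C(1 - cos θ), we can solve for θ:

cos θ = 1 - Δλ/λ_C

Given:
- Δλ = 2.1594 pm
- λ_C = h/(m_e·c) ≈ 2.42631024 pm

cos θ = 1 - 2.1594/2.42631024
cos θ = 1 - 0.889993
cos θ = 0.110007

θ = arccos(0.110007)
θ = 83.68°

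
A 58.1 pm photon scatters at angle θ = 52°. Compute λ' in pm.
59.0325 pm

Using the Compton scattering formula:
λ' = λ + Δλ = λ + λ_C(1 - cos θ)

Given:
- Initial wavelength λ = 58.1 pm
- Scattering angle θ = 52°
- Compton wavelength λ_C ≈ 2.4263 pm

Calculate the shift:
Δλ = 2.4263 × (1 - cos(52°))
Δλ = 2.4263 × 0.3843
Δλ = 0.9325 pm

Final wavelength:
λ' = 58.1 + 0.9325 = 59.0325 pm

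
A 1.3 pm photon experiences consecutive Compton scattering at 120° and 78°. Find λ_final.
6.8613 pm

Apply Compton shift twice:

First scattering at θ₁ = 120°:
Δλ₁ = λ_C(1 - cos(120°))
Δλ₁ = 2.4263 × 1.5000
Δλ₁ = 3.6395 pm

After first scattering:
λ₁ = 1.3 + 3.6395 = 4.9395 pm

Second scattering at θ₂ = 78°:
Δλ₂ = λ_C(1 - cos(78°))
Δλ₂ = 2.4263 × 0.7921
Δλ₂ = 1.9219 pm

Final wavelength:
λ₂ = 4.9395 + 1.9219 = 6.8613 pm

Total shift: Δλ_total = 3.6395 + 1.9219 = 5.5613 pm

(Intermediate values are shown rounded; full precision is carried through to the final answer.)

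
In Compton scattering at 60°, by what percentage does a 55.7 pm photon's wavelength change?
2.1780%

Calculate the Compton shift:
Δλ = λ_C(1 - cos(60°))
Δλ = 2.4263 × (1 - cos(60°))
Δλ = 2.4263 × 0.5000
Δλ = 1.2132 pm

Percentage change:
(Δλ/λ₀) × 100 = (1.2132/55.7) × 100
= 2.1780%

(Intermediate values are shown rounded; full precision is carried through to the final answer.)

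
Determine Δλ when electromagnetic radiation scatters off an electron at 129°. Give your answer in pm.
3.9532 pm

Using the Compton scattering formula:
Δλ = λ_C(1 - cos θ)

where λ_C = h/(m_e·c) ≈ 2.4263 pm is the Compton wavelength of an electron.

For θ = 129°:
cos(129°) = -0.6293
1 - cos(129°) = 1.6293

Δλ = 2.4263 × 1.6293
Δλ = 3.9532 pm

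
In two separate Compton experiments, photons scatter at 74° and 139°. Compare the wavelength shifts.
139° produces the larger shift by a factor of 2.422

Calculate both shifts using Δλ = λ_C(1 - cos θ):

For θ₁ = 74°:
Δλ₁ = 2.4263 × (1 - cos(74°))
Δλ₁ = 2.4263 × 0.7244
Δλ₁ = 1.7575 pm

For θ₂ = 139°:
Δλ₂ = 2.4263 × (1 - cos(139°))
Δλ₂ = 2.4263 × 1.7547
Δλ₂ = 4.2575 pm

The 139° angle produces the larger shift.
Ratio: 4.2575/1.7575 = 2.422

(Intermediate values are shown rounded; full precision is carried through to the final answer.)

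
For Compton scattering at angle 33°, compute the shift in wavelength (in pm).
0.3914 pm

Using the Compton scattering formula:
Δλ = λ_C(1 - cos θ)

where λ_C = h/(m_e·c) ≈ 2.4263 pm is the Compton wavelength of an electron.

For θ = 33°:
cos(33°) = 0.8387
1 - cos(33°) = 0.1613

Δλ = 2.4263 × 0.1613
Δλ = 0.3914 pm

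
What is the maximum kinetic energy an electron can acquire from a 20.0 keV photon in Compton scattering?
1.4519 keV

Maximum energy transfer occurs at θ = 180° (backscattering).

Initial photon: E₀ = 20.0 keV → λ₀ = 61.9921 pm

Maximum Compton shift (at 180°):
Δλ_max = 2λ_C = 2 × 2.4263 = 4.8526 pm

Final wavelength:
λ' = 61.9921 + 4.8526 = 66.8447 pm

Minimum photon energy (maximum energy to electron):
E'_min = hc/λ' = 18.5481 keV

Maximum electron kinetic energy:
K_max = E₀ - E'_min = 20.0000 - 18.5481 = 1.4519 keV

(Intermediate values are shown rounded; full precision is carried through to the final answer.)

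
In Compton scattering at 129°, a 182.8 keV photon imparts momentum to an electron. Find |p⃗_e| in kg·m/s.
1.4472e-22 kg·m/s

The electron is initially at rest, so by conservation of momentum:
p⃗_e = p⃗₀ − p⃗'  (incident photon momentum minus scattered photon momentum)

Photon momentum magnitudes (p = h/λ = E/c):
λ₀ = hc/E₀ = 6.7825 pm → p₀ = h/λ₀ = 9.7694e-23 kg·m/s
Δλ = λ_C(1 − cos 129°) = 3.9532 pm
λ' = 10.7357 pm → p' = h/λ' = 6.1720e-23 kg·m/s

The scattered photon makes angle θ = 129° with the incident direction, so by the law of cosines:
|p⃗_e|² = p₀² + p'² − 2p₀p'cos θ
|p⃗_e|² = (9.7694e-23)² + (6.1720e-23)² − 2·9.7694e-23·6.1720e-23·cos(129°)
|p⃗_e| = 1.4472e-22 kg·m/s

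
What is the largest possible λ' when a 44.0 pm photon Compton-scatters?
48.8526 pm (at θ = 180°)

The Compton shift is Δλ = λ_C(1 − cos θ).

Since cos θ ranges from −1 to 1, the factor (1 − cos θ) ranges from 0 to 2; the maximum shift occurs at θ = 180° (backscattering):
Δλ_max = 2λ_C = 2 × 2.4263 pm = 4.8526 pm

Maximum scattered wavelength:
λ'_max = λ₀ + Δλ_max = 44.0 + 4.8526 = 48.8526 pm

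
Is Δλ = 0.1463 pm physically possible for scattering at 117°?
No, inconsistent

Calculate the expected shift for θ = 117°:

Δλ_expected = λ_C(1 - cos(117°))
Δλ_expected = 2.4263 × (1 - cos(117°))
Δλ_expected = 2.4263 × 1.4540
Δλ_expected = 3.5278 pm

Given shift: 0.1463 pm
Expected shift: 3.5278 pm
Difference: 3.3815 pm

The values do not match. The given shift corresponds to θ ≈ 20.0°, not 117°.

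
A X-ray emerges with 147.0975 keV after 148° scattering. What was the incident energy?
314.3001 keV

Convert final energy to wavelength (hc ≈ 1239.842 keV·pm):
λ' = hc/E' = 1239.842 / 147.0975 = 8.4287 pm

Calculate the Compton shift:
Δλ = λ_C(1 - cos(148°))
Δλ = 2.4263 × (1 - cos(148°))
Δλ = 4.4839 pm

Initial wavelength:
λ = λ' - Δλ = 8.4287 - 4.4839 = 3.9448 pm

Initial energy:
E = hc/λ = 1239.842 / 3.9448 = 314.3001 keV

(Intermediate values are shown rounded; full precision is carried through to the final answer.)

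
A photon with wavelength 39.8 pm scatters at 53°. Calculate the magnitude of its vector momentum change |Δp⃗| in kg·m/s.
1.4685e-23 kg·m/s

Photon momentum magnitude is p = h/λ.

Initial momentum:
p₀ = h/λ = 6.6261e-34/3.9800e-11 = 1.6648e-23 kg·m/s

After scattering:
λ' = λ + Δλ = 39.8 + 0.9661 = 40.7661 pm
p' = h/λ' = 6.6261e-34/4.0766e-11 = 1.6254e-23 kg·m/s

Momentum is a vector; the scattered photon's direction makes angle θ = 53° with the incident direction. The magnitude of the vector change Δp⃗ = p⃗₀ − p⃗' is found from the law of cosines:
|Δp⃗|² = p₀² + p'² − 2p₀p'cos θ
|Δp⃗|² = (1.6648e-23)² + (1.6254e-23)² − 2·1.6648e-23·1.6254e-23·cos(53°)
|Δp⃗| = 1.4685e-23 kg·m/s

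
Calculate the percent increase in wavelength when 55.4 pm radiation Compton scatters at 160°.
8.4951%

Calculate the Compton shift:
Δλ = λ_C(1 - cos(160°))
Δλ = 2.4263 × (1 - cos(160°))
Δλ = 2.4263 × 1.9397
Δλ = 4.7063 pm

Percentage change:
(Δλ/λ₀) × 100 = (4.7063/55.4) × 100
= 8.4951%

(Intermediate values are shown rounded; full precision is carried through to the final answer.)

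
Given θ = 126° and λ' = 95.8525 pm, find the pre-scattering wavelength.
92.0000 pm

From λ' = λ + Δλ, we have λ = λ' - Δλ

First calculate the Compton shift:
Δλ = λ_C(1 - cos θ)
Δλ = 2.4263 × (1 - cos(126°))
Δλ = 2.4263 × 1.5878
Δλ = 3.8525 pm

Initial wavelength:
λ = λ' - Δλ
λ = 95.8525 - 3.8525
λ = 92.0000 pm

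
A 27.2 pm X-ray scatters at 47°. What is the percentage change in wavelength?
2.8367%

Calculate the Compton shift:
Δλ = λ_C(1 - cos(47°))
Δλ = 2.4263 × (1 - cos(47°))
Δλ = 2.4263 × 0.3180
Δλ = 0.7716 pm

Percentage change:
(Δλ/λ₀) × 100 = (0.7716/27.2) × 100
= 2.8367%

(Intermediate values are shown rounded; full precision is carried through to the final answer.)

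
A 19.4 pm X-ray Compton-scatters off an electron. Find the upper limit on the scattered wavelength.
24.2526 pm (at θ = 180°)

The Compton shift is Δλ = λ_C(1 − cos θ).

Since cos θ ranges from −1 to 1, the factor (1 − cos θ) ranges from 0 to 2; the maximum shift occurs at θ = 180° (backscattering):
Δλ_max = 2λ_C = 2 × 2.4263 pm = 4.8526 pm

Maximum scattered wavelength:
λ'_max = λ₀ + Δλ_max = 19.4 + 4.8526 = 24.2526 pm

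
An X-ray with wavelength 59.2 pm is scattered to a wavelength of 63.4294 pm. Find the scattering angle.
138.00°

First find the wavelength shift:
Δλ = λ' - λ = 63.4294 - 59.2 = 4.2294 pm

Using Δλ = λ_C(1 - cos θ), with λ_C = h/(m_e·c) ≈ 2.42631024 pm:
cos θ = 1 - Δλ/λ_C
cos θ = 1 - 4.2294/2.42631024
cos θ = -0.743141

θ = arccos(-0.743141)
θ = 138.00°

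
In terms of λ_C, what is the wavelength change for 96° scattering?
1.1045 λ_C

The Compton shift formula is:
Δλ = λ_C(1 - cos θ)

Dividing both sides by λ_C:
Δλ/λ_C = 1 - cos θ

For θ = 96°:
Δλ/λ_C = 1 - cos(96°)
Δλ/λ_C = 1 - -0.1045
Δλ/λ_C = 1.1045

This means the shift is 1.1045 × λ_C = 2.6799 pm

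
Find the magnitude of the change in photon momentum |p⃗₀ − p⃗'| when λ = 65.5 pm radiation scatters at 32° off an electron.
5.5614e-24 kg·m/s

Photon momentum magnitude is p = h/λ.

Initial momentum:
p₀ = h/λ = 6.6261e-34/6.5500e-11 = 1.0116e-23 kg·m/s

After scattering:
λ' = λ + Δλ = 65.5 + 0.3687 = 65.8687 pm
p' = h/λ' = 6.6261e-34/6.5869e-11 = 1.0060e-23 kg·m/s

Momentum is a vector; the scattered photon's direction makes angle θ = 32° with the incident direction. The magnitude of the vector change Δp⃗ = p⃗₀ − p⃗' is found from the law of cosines:
|Δp⃗|² = p₀² + p'² − 2p₀p'cos θ
|Δp⃗|² = (1.0116e-23)² + (1.0060e-23)² − 2·1.0116e-23·1.0060e-23·cos(32°)
|Δp⃗| = 5.5614e-24 kg·m/s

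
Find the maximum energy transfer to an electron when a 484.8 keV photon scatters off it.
317.4810 keV

Maximum energy transfer occurs at θ = 180° (backscattering).

Initial photon: E₀ = 484.8 keV → λ₀ = 2.5574 pm

Maximum Compton shift (at 180°):
Δλ_max = 2λ_C = 2 × 2.4263 = 4.8526 pm

Final wavelength:
λ' = 2.5574 + 4.8526 = 7.4101 pm

Minimum photon energy (maximum energy to electron):
E'_min = hc/λ' = 167.3190 keV

Maximum electron kinetic energy:
K_max = E₀ - E'_min = 484.8000 - 167.3190 = 317.4810 keV

(Intermediate values are shown rounded; full precision is carried through to the final answer.)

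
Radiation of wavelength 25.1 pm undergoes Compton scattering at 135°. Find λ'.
29.2420 pm

Using the Compton formula: λ' = λ + λ_C(1 − cos θ)

For θ = 135°, cos θ = -√2/2 (exact) ≈ -0.7071, so:
1 − cos 135° = 1 − (-√2/2) ≈ 1.7071

Δλ = λ_C × 1.7071 = 2.4263 × 1.7071 = 4.1420 pm

λ' = 25.1 + 4.1420 = 29.2420 pm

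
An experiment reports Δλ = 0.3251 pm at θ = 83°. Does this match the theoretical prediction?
No, inconsistent

Calculate the expected shift for θ = 83°:

Δλ_expected = λ_C(1 - cos(83°))
Δλ_expected = 2.4263 × (1 - cos(83°))
Δλ_expected = 2.4263 × 0.8781
Δλ_expected = 2.1306 pm

Given shift: 0.3251 pm
Expected shift: 2.1306 pm
Difference: 1.8056 pm

The values do not match. The given shift corresponds to θ ≈ 30.0°, not 83°.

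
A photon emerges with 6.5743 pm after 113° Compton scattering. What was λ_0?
3.2000 pm

From λ' = λ + Δλ, we have λ = λ' - Δλ

First calculate the Compton shift:
Δλ = λ_C(1 - cos θ)
Δλ = 2.4263 × (1 - cos(113°))
Δλ = 2.4263 × 1.3907
Δλ = 3.3743 pm

Initial wavelength:
λ = λ' - Δλ
λ = 6.5743 - 3.3743
λ = 3.2000 pm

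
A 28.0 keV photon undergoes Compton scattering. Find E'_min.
25.2346 keV (at θ = 180°)

The scattered photon has minimum energy when its wavelength is maximum, i.e., when the Compton shift Δλ = λ_C(1 − cos θ) is maximum. This occurs at θ = 180° (backscattering), giving Δλ_max = 2λ_C = 4.8526 pm.

Initial wavelength: λ₀ = hc/E₀ = 44.2801 pm
Maximum final wavelength: λ'_max = λ₀ + 2λ_C = 44.2801 + 4.8526 = 49.1327 pm
Minimum final energy: E'_min = hc/λ'_max = 25.2346 keV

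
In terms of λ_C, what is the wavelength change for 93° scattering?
1.0523 λ_C

The Compton shift formula is:
Δλ = λ_C(1 - cos θ)

Dividing both sides by λ_C:
Δλ/λ_C = 1 - cos θ

For θ = 93°:
Δλ/λ_C = 1 - cos(93°)
Δλ/λ_C = 1 - -0.0523
Δλ/λ_C = 1.0523

This means the shift is 1.0523 × λ_C = 2.5533 pm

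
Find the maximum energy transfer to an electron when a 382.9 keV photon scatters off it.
229.6562 keV

Maximum energy transfer occurs at θ = 180° (backscattering).

Initial photon: E₀ = 382.9 keV → λ₀ = 3.2380 pm

Maximum Compton shift (at 180°):
Δλ_max = 2λ_C = 2 × 2.4263 = 4.8526 pm

Final wavelength:
λ' = 3.2380 + 4.8526 = 8.0907 pm

Minimum photon energy (maximum energy to electron):
E'_min = hc/λ' = 153.2438 keV

Maximum electron kinetic energy:
K_max = E₀ - E'_min = 382.9000 - 153.2438 = 229.6562 keV

(Intermediate values are shown rounded; full precision is carried through to the final answer.)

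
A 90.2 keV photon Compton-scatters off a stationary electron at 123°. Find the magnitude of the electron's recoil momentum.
7.5812e-23 kg·m/s

The electron is initially at rest, so by conservation of momentum:
p⃗_e = p⃗₀ − p⃗'  (incident photon momentum minus scattered photon momentum)

Photon momentum magnitudes (p = h/λ = E/c):
λ₀ = hc/E₀ = 13.7455 pm → p₀ = h/λ₀ = 4.8205e-23 kg·m/s
Δλ = λ_C(1 − cos 123°) = 3.7478 pm
λ' = 17.4933 pm → p' = h/λ' = 3.7878e-23 kg·m/s

The scattered photon makes angle θ = 123° with the incident direction, so by the law of cosines:
|p⃗_e|² = p₀² + p'² − 2p₀p'cos θ
|p⃗_e|² = (4.8205e-23)² + (3.7878e-23)² − 2·4.8205e-23·3.7878e-23·cos(123°)
|p⃗_e| = 7.5812e-23 kg·m/s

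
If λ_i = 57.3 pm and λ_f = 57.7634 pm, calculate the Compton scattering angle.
36.00°

First find the wavelength shift:
Δλ = λ' - λ = 57.7634 - 57.3 = 0.4634 pm

Using Δλ = λ_C(1 - cos θ), with λ_C = h/(m_e·c) ≈ 2.42631024 pm:
cos θ = 1 - Δλ/λ_C
cos θ = 1 - 0.4634/2.42631024
cos θ = 0.809010

θ = arccos(0.809010)
θ = 36.00°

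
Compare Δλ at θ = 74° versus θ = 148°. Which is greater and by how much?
148° produces the larger shift by a factor of 2.551

Calculate both shifts using Δλ = λ_C(1 - cos θ):

For θ₁ = 74°:
Δλ₁ = 2.4263 × (1 - cos(74°))
Δλ₁ = 2.4263 × 0.7244
Δλ₁ = 1.7575 pm

For θ₂ = 148°:
Δλ₂ = 2.4263 × (1 - cos(148°))
Δλ₂ = 2.4263 × 1.8480
Δλ₂ = 4.4839 pm

The 148° angle produces the larger shift.
Ratio: 4.4839/1.7575 = 2.551

(Intermediate values are shown rounded; full precision is carried through to the final answer.)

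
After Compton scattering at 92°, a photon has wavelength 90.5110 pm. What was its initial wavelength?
88.0000 pm

From λ' = λ + Δλ, we have λ = λ' - Δλ

First calculate the Compton shift:
Δλ = λ_C(1 - cos θ)
Δλ = 2.4263 × (1 - cos(92°))
Δλ = 2.4263 × 1.0349
Δλ = 2.5110 pm

Initial wavelength:
λ = λ' - Δλ
λ = 90.5110 - 2.5110
λ = 88.0000 pm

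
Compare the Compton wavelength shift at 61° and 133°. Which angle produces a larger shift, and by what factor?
133° produces the larger shift by a factor of 3.265

Calculate both shifts using Δλ = λ_C(1 - cos θ):

For θ₁ = 61°:
Δλ₁ = 2.4263 × (1 - cos(61°))
Δλ₁ = 2.4263 × 0.5152
Δλ₁ = 1.2500 pm

For θ₂ = 133°:
Δλ₂ = 2.4263 × (1 - cos(133°))
Δλ₂ = 2.4263 × 1.6820
Δλ₂ = 4.0810 pm

The 133° angle produces the larger shift.
Ratio: 4.0810/1.2500 = 3.265

(Intermediate values are shown rounded; full precision is carried through to the final answer.)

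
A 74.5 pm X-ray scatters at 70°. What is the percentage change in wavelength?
2.1429%

Calculate the Compton shift:
Δλ = λ_C(1 - cos(70°))
Δλ = 2.4263 × (1 - cos(70°))
Δλ = 2.4263 × 0.6580
Δλ = 1.5965 pm

Percentage change:
(Δλ/λ₀) × 100 = (1.5965/74.5) × 100
= 2.1429%

(Intermediate values are shown rounded; full precision is carried through to the final answer.)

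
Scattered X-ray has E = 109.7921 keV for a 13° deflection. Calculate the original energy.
110.4000 keV

Convert final energy to wavelength (hc ≈ 1239.842 keV·pm):
λ' = hc/E' = 1239.842 / 109.7921 = 11.2926 pm

Calculate the Compton shift:
Δλ = λ_C(1 - cos(13°))
Δλ = 2.4263 × (1 - cos(13°))
Δλ = 0.0622 pm

Initial wavelength:
λ = λ' - Δλ = 11.2926 - 0.0622 = 11.2304 pm

Initial energy:
E = hc/λ = 1239.842 / 11.2304 = 110.4000 keV

(Intermediate values are shown rounded; full precision is carried through to the final answer.)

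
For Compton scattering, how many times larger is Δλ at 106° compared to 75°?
106° produces the larger shift by a factor of 1.721

Calculate both shifts using Δλ = λ_C(1 - cos θ):

For θ₁ = 75°:
Δλ₁ = 2.4263 × (1 - cos(75°))
Δλ₁ = 2.4263 × 0.7412
Δλ₁ = 1.7983 pm

For θ₂ = 106°:
Δλ₂ = 2.4263 × (1 - cos(106°))
Δλ₂ = 2.4263 × 1.2756
Δλ₂ = 3.0951 pm

The 106° angle produces the larger shift.
Ratio: 3.0951/1.7983 = 1.721

(Intermediate values are shown rounded; full precision is carried through to the final answer.)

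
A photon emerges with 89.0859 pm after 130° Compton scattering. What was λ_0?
85.1000 pm

From λ' = λ + Δλ, we have λ = λ' - Δλ

First calculate the Compton shift:
Δλ = λ_C(1 - cos θ)
Δλ = 2.4263 × (1 - cos(130°))
Δλ = 2.4263 × 1.6428
Δλ = 3.9859 pm

Initial wavelength:
λ = λ' - Δλ
λ = 89.0859 - 3.9859
λ = 85.1000 pm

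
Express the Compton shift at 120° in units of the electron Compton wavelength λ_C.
1.5000 λ_C

The Compton shift formula is:
Δλ = λ_C(1 - cos θ)

Dividing both sides by λ_C:
Δλ/λ_C = 1 - cos θ

For θ = 120°:
Δλ/λ_C = 1 - cos(120°)
Δλ/λ_C = 1 - -0.5000
Δλ/λ_C = 1.5000

This means the shift is 1.5000 × λ_C = 3.6395 pm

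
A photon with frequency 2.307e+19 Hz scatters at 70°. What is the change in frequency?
2.524e+18 Hz (decrease)

Convert frequency to wavelength (c = 299792458 m/s):
λ₀ = c/f₀ = 299792458/2.307e+19 = 1.2994905e-11 m = 12.9949 pm

Calculate Compton shift:
Δλ = λ_C(1 - cos(70°)) = 1.5965 pm

Final wavelength:
λ' = λ₀ + Δλ = 12.9949 + 1.5965 = 14.5914 pm

Final frequency:
f' = c/λ' = 299792458/1.4591368e-11 = 2.0545877e+19 Hz

Frequency shift (decrease):
Δf = f₀ - f' = 2.307e+19 - 2.0545877e+19 = 2.524e+18 Hz

(Intermediate values are shown rounded; full precision is carried through to the final answer.)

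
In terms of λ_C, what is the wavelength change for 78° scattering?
0.7921 λ_C

The Compton shift formula is:
Δλ = λ_C(1 - cos θ)

Dividing both sides by λ_C:
Δλ/λ_C = 1 - cos θ

For θ = 78°:
Δλ/λ_C = 1 - cos(78°)
Δλ/λ_C = 1 - 0.2079
Δλ/λ_C = 0.7921

This means the shift is 0.7921 × λ_C = 1.9219 pm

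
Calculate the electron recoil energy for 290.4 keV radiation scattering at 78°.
90.1438 keV

By energy conservation: K_e = E_initial - E_final

First find the scattered photon energy:
Initial wavelength: λ = hc/E = 4.2694 pm
Compton shift: Δλ = λ_C(1 - cos(78°)) = 1.9219 pm
Final wavelength: λ' = 4.2694 + 1.9219 = 6.1913 pm
Final photon energy: E' = hc/λ' = 200.2562 keV

Electron kinetic energy:
K_e = E - E' = 290.4000 - 200.2562 = 90.1438 keV

(Intermediate values are shown rounded; full precision is carried through to the final answer.)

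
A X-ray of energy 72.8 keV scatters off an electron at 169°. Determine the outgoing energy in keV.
56.7723 keV

First convert energy to wavelength:
λ = hc/E, with hc ≈ 1239.842 keV·pm (i.e. 1239.842 eV·nm)

For E = 72.8 keV = 72800 eV:
λ = 1239.842 keV·pm / 72.8 keV
λ = 17.0308 pm

Calculate the Compton shift:
Δλ = λ_C(1 - cos(169°)) = 2.4263 × 1.9816
Δλ = 4.8080 pm

Final wavelength:
λ' = 17.0308 + 4.8080 = 21.8388 pm

Final energy:
E' = hc/λ' = 1239.842 / 21.8388 = 56.7723 keV

(Intermediate values are shown rounded; full precision is carried through to the final answer.)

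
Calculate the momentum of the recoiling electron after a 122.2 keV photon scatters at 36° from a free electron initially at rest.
3.9574e-23 kg·m/s

The electron is initially at rest, so by conservation of momentum:
p⃗_e = p⃗₀ − p⃗'  (incident photon momentum minus scattered photon momentum)

Photon momentum magnitudes (p = h/λ = E/c):
λ₀ = hc/E₀ = 10.1460 pm → p₀ = h/λ₀ = 6.5307e-23 kg·m/s
Δλ = λ_C(1 − cos 36°) = 0.4634 pm
λ' = 10.6094 pm → p' = h/λ' = 6.2455e-23 kg·m/s

The scattered photon makes angle θ = 36° with the incident direction, so by the law of cosines:
|p⃗_e|² = p₀² + p'² − 2p₀p'cos θ
|p⃗_e|² = (6.5307e-23)² + (6.2455e-23)² − 2·6.5307e-23·6.2455e-23·cos(36°)
|p⃗_e| = 3.9574e-23 kg·m/s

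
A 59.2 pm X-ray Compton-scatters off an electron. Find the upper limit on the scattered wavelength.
64.0526 pm (at θ = 180°)

The Compton shift is Δλ = λ_C(1 − cos θ).

Since cos θ ranges from −1 to 1, the factor (1 − cos θ) ranges from 0 to 2; the maximum shift occurs at θ = 180° (backscattering):
Δλ_max = 2λ_C = 2 × 2.4263 pm = 4.8526 pm

Maximum scattered wavelength:
λ'_max = λ₀ + Δλ_max = 59.2 + 4.8526 = 64.0526 pm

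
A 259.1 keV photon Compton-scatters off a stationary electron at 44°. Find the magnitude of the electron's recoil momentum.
9.8588e-23 kg·m/s

The electron is initially at rest, so by conservation of momentum:
p⃗_e = p⃗₀ − p⃗'  (incident photon momentum minus scattered photon momentum)

Photon momentum magnitudes (p = h/λ = E/c):
λ₀ = hc/E₀ = 4.7852 pm → p₀ = h/λ₀ = 1.3847e-22 kg·m/s
Δλ = λ_C(1 − cos 44°) = 0.6810 pm
λ' = 5.4662 pm → p' = h/λ' = 1.2122e-22 kg·m/s

The scattered photon makes angle θ = 44° with the incident direction, so by the law of cosines:
|p⃗_e|² = p₀² + p'² − 2p₀p'cos θ
|p⃗_e|² = (1.3847e-22)² + (1.2122e-22)² − 2·1.3847e-22·1.2122e-22·cos(44°)
|p⃗_e| = 9.8588e-23 kg·m/s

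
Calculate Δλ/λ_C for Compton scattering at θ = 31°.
0.1428 λ_C

The Compton shift formula is:
Δλ = λ_C(1 - cos θ)

Dividing both sides by λ_C:
Δλ/λ_C = 1 - cos θ

For θ = 31°:
Δλ/λ_C = 1 - cos(31°)
Δλ/λ_C = 1 - 0.8572
Δλ/λ_C = 0.1428

This means the shift is 0.1428 × λ_C = 0.3466 pm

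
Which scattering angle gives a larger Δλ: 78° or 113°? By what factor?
113° produces the larger shift by a factor of 1.756

Calculate both shifts using Δλ = λ_C(1 - cos θ):

For θ₁ = 78°:
Δλ₁ = 2.4263 × (1 - cos(78°))
Δλ₁ = 2.4263 × 0.7921
Δλ₁ = 1.9219 pm

For θ₂ = 113°:
Δλ₂ = 2.4263 × (1 - cos(113°))
Δλ₂ = 2.4263 × 1.3907
Δλ₂ = 3.3743 pm

The 113° angle produces the larger shift.
Ratio: 3.3743/1.9219 = 1.756

(Intermediate values are shown rounded; full precision is carried through to the final answer.)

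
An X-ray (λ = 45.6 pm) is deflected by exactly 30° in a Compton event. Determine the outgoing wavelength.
45.9251 pm

Using the Compton formula: λ' = λ + λ_C(1 − cos θ)

For θ = 30°, cos θ = √3/2 (exact) ≈ 0.8660, so:
1 − cos 30° = 1 − (√3/2) ≈ 0.1340

Δλ = λ_C × 0.1340 = 2.4263 × 0.1340 = 0.3251 pm

λ' = 45.6 + 0.3251 = 45.9251 pm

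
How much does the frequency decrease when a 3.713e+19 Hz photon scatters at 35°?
1.914e+18 Hz (decrease)

Convert frequency to wavelength (c = 299792458 m/s):
λ₀ = c/f₀ = 299792458/3.713e+19 = 8.0741303e-12 m = 8.0741 pm

Calculate Compton shift:
Δλ = λ_C(1 - cos(35°)) = 0.4388 pm

Final wavelength:
λ' = λ₀ + Δλ = 8.0741 + 0.4388 = 8.5129 pm

Final frequency:
f' = c/λ' = 299792458/8.5129235e-12 = 3.5216158e+19 Hz

Frequency shift (decrease):
Δf = f₀ - f' = 3.713e+19 - 3.5216158e+19 = 1.914e+18 Hz

(Intermediate values are shown rounded; full precision is carried through to the final answer.)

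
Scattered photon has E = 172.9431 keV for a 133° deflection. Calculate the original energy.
401.5000 keV

Convert final energy to wavelength (hc ≈ 1239.842 keV·pm):
λ' = hc/E' = 1239.842 / 172.9431 = 7.1691 pm

Calculate the Compton shift:
Δλ = λ_C(1 - cos(133°))
Δλ = 2.4263 × (1 - cos(133°))
Δλ = 4.0810 pm

Initial wavelength:
λ = λ' - Δλ = 7.1691 - 4.0810 = 3.0880 pm

Initial energy:
E = hc/λ = 1239.842 / 3.0880 = 401.5000 keV

(Intermediate values are shown rounded; full precision is carried through to the final answer.)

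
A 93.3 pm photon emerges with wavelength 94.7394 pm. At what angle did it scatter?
66.00°

First find the wavelength shift:
Δλ = λ' - λ = 94.7394 - 93.3 = 1.4394 pm

Using Δλ = λ_C(1 - cos θ), with λ_C = h/(m_e·c) ≈ 2.42631024 pm:
cos θ = 1 - Δλ/λ_C
cos θ = 1 - 1.4394/2.42631024
cos θ = 0.406754

θ = arccos(0.406754)
θ = 66.00°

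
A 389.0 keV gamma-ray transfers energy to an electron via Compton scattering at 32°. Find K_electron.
40.3318 keV

By energy conservation: K_e = E_initial - E_final

First find the scattered photon energy:
Initial wavelength: λ = hc/E = 3.1873 pm
Compton shift: Δλ = λ_C(1 - cos(32°)) = 0.3687 pm
Final wavelength: λ' = 3.1873 + 0.3687 = 3.5559 pm
Final photon energy: E' = hc/λ' = 348.6682 keV

Electron kinetic energy:
K_e = E - E' = 389.0000 - 348.6682 = 40.3318 keV

(Intermediate values are shown rounded; full precision is carried through to the final answer.)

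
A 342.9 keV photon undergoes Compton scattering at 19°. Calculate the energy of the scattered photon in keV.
330.8060 keV

First convert energy to wavelength:
λ = hc/E, with hc ≈ 1239.842 keV·pm (i.e. 1239.842 eV·nm)

For E = 342.9 keV = 342900 eV:
λ = 1239.842 keV·pm / 342.9 keV
λ = 3.6158 pm

Calculate the Compton shift:
Δλ = λ_C(1 - cos(19°)) = 2.4263 × 0.0545
Δλ = 0.1322 pm

Final wavelength:
λ' = 3.6158 + 0.1322 = 3.7479 pm

Final energy:
E' = hc/λ' = 1239.842 / 3.7479 = 330.8060 keV

(Intermediate values are shown rounded; full precision is carried through to the final answer.)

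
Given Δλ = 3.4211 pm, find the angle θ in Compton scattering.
114.20°

From the Compton formula Δλ = λ_C(1 - cos θ), we can solve for θ:

cos θ = 1 - Δλ/λ_C

Given:
- Δλ = 3.4211 pm
- λ_C = h/(m_e·c) ≈ 2.42631024 pm

cos θ = 1 - 3.4211/2.42631024
cos θ = 1 - 1.410001
cos θ = -0.410001

θ = arccos(-0.410001)
θ = 114.20°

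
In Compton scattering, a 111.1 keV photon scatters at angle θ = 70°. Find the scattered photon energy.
97.1956 keV

First convert energy to wavelength:
λ = hc/E, with hc ≈ 1239.842 keV·pm (i.e. 1239.842 eV·nm)

For E = 111.1 keV = 111100 eV:
λ = 1239.842 keV·pm / 111.1 keV
λ = 11.1597 pm

Calculate the Compton shift:
Δλ = λ_C(1 - cos(70°)) = 2.4263 × 0.6580
Δλ = 1.5965 pm

Final wavelength:
λ' = 11.1597 + 1.5965 = 12.7562 pm

Final energy:
E' = hc/λ' = 1239.842 / 12.7562 = 97.1956 keV

(Intermediate values are shown rounded; full precision is carried through to the final answer.)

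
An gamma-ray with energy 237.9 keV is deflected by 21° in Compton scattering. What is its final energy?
230.7643 keV

First convert energy to wavelength:
λ = hc/E, with hc ≈ 1239.842 keV·pm (i.e. 1239.842 eV·nm)

For E = 237.9 keV = 237900 eV:
λ = 1239.842 keV·pm / 237.9 keV
λ = 5.2116 pm

Calculate the Compton shift:
Δλ = λ_C(1 - cos(21°)) = 2.4263 × 0.0664
Δλ = 0.1612 pm

Final wavelength:
λ' = 5.2116 + 0.1612 = 5.3728 pm

Final energy:
E' = hc/λ' = 1239.842 / 5.3728 = 230.7643 keV

(Intermediate values are shown rounded; full precision is carried through to the final answer.)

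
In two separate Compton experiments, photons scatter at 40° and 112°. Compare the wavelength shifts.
112° produces the larger shift by a factor of 5.876

Calculate both shifts using Δλ = λ_C(1 - cos θ):

For θ₁ = 40°:
Δλ₁ = 2.4263 × (1 - cos(40°))
Δλ₁ = 2.4263 × 0.2340
Δλ₁ = 0.5676 pm

For θ₂ = 112°:
Δλ₂ = 2.4263 × (1 - cos(112°))
Δλ₂ = 2.4263 × 1.3746
Δλ₂ = 3.3352 pm

The 112° angle produces the larger shift.
Ratio: 3.3352/0.5676 = 5.876

(Intermediate values are shown rounded; full precision is carried through to the final answer.)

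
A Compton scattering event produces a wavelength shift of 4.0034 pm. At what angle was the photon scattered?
130.54°

From the Compton formula Δλ = λ_C(1 - cos θ), we can solve for θ:

cos θ = 1 - Δλ/λ_C

Given:
- Δλ = 4.0034 pm
- λ_C = h/(m_e·c) ≈ 2.42631024 pm

cos θ = 1 - 4.0034/2.42631024
cos θ = 1 - 1.649995
cos θ = -0.649995

θ = arccos(-0.649995)
θ = 130.54°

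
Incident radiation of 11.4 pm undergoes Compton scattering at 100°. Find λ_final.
14.2476 pm

Using the Compton scattering formula:
λ' = λ + Δλ = λ + λ_C(1 - cos θ)

Given:
- Initial wavelength λ = 11.4 pm
- Scattering angle θ = 100°
- Compton wavelength λ_C ≈ 2.4263 pm

Calculate the shift:
Δλ = 2.4263 × (1 - cos(100°))
Δλ = 2.4263 × 1.1736
Δλ = 2.8476 pm

Final wavelength:
λ' = 11.4 + 2.8476 = 14.2476 pm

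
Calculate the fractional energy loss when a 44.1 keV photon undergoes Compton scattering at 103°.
0.0956 (or 9.56%)

Calculate initial and final photon energies:

Initial: E₀ = 44.1 keV → λ₀ = 28.1143 pm
Compton shift: Δλ = 2.9721 pm
Final wavelength: λ' = 31.0864 pm
Final energy: E' = 39.8837 keV

Fractional energy loss:
(E₀ - E')/E₀ = (44.1000 - 39.8837)/44.1000
= 4.2163/44.1000
= 0.0956
= 9.56%

(Intermediate values are shown rounded; full precision is carried through to the final answer.)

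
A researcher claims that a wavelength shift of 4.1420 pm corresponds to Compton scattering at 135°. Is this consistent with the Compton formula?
Yes, consistent

Calculate the expected shift for θ = 135°:

Δλ_expected = λ_C(1 - cos(135°))
Δλ_expected = 2.4263 × (1 - cos(135°))
Δλ_expected = 2.4263 × 1.7071
Δλ_expected = 4.1420 pm

Given shift: 4.1420 pm
Expected shift: 4.1420 pm
Difference: 0.0000 pm

The values match. This is consistent with Compton scattering at the stated angle.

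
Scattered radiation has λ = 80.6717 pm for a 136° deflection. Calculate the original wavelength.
76.5000 pm

From λ' = λ + Δλ, we have λ = λ' - Δλ

First calculate the Compton shift:
Δλ = λ_C(1 - cos θ)
Δλ = 2.4263 × (1 - cos(136°))
Δλ = 2.4263 × 1.7193
Δλ = 4.1717 pm

Initial wavelength:
λ = λ' - Δλ
λ = 80.6717 - 4.1717
λ = 76.5000 pm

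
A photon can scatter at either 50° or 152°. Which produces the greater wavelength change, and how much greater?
152° produces the larger shift by a factor of 5.271

Calculate both shifts using Δλ = λ_C(1 - cos θ):

For θ₁ = 50°:
Δλ₁ = 2.4263 × (1 - cos(50°))
Δλ₁ = 2.4263 × 0.3572
Δλ₁ = 0.8667 pm

For θ₂ = 152°:
Δλ₂ = 2.4263 × (1 - cos(152°))
Δλ₂ = 2.4263 × 1.8829
Δλ₂ = 4.5686 pm

The 152° angle produces the larger shift.
Ratio: 4.5686/0.8667 = 5.271

(Intermediate values are shown rounded; full precision is carried through to the final answer.)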